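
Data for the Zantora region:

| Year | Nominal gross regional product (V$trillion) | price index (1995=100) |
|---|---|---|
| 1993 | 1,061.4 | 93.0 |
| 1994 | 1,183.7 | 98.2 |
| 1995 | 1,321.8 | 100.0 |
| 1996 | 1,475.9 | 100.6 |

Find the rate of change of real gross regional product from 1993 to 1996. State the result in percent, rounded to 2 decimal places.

Real gross regional product 1993 = 1061.4/0.930 = 1141.29.
Real gross regional product 1996 = 1475.9/1.006 = 1467.10.
Change = 1467.10/1141.29 − 1 = 0.2855.

28.55%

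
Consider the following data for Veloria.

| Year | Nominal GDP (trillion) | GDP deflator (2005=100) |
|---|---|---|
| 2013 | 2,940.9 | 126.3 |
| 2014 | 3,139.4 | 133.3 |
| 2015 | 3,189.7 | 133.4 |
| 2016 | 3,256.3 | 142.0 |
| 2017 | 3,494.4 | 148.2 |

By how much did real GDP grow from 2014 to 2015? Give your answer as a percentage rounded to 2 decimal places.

Real GDP 2014 = 3139.4/1.333 = 2355.14.
Real GDP 2015 = 3189.7/1.334 = 2391.08.
Change = 2391.08/2355.14 − 1 = 0.0153.

1.53%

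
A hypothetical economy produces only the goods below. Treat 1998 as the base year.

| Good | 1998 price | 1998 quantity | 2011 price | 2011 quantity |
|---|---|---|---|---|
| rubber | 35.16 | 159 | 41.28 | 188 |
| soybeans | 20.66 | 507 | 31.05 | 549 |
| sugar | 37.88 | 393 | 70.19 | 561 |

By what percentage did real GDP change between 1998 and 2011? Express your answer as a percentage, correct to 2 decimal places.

Real GDP 1998 = Nominal GDP 1998 = 35.16·159 + 20.66·507 + 37.88·393 = 30951.90.
Real GDP 2011 (at 1998 prices) = 35.16·188 + 20.66·549 + 37.88·561 = 39203.10.
Real growth = 39203.10/30951.90 − 1 = 0.2666.

26.66%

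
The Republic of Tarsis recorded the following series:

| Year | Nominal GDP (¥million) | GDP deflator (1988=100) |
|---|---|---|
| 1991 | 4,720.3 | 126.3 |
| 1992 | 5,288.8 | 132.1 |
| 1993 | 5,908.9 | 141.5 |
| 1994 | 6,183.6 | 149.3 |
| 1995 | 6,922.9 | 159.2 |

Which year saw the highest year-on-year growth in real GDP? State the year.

1992

1992: real = 5288.8/1.321 = 4003.63; growth vs 1991 (3737.37) = 7.12%.
1993: real = 5908.9/1.415 = 4175.90; growth vs 1992 (4003.63) = 4.30%.
1994: real = 6183.6/1.493 = 4141.73; growth vs 1993 (4175.90) = -0.82%.
1995: real = 6922.9/1.592 = 4348.56; growth vs 1994 (4141.73) = 4.99%.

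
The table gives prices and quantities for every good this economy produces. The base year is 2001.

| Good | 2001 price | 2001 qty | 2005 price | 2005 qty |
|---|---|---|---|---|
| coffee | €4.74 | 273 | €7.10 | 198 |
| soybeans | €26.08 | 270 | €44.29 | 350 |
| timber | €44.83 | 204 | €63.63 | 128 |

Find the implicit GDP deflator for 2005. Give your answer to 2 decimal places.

Nominal GDP 2005 = 7.10·198 + 44.29·350 + 63.63·128 = 25051.94.
Real GDP 2005 (at 2001 prices) = 4.74·198 + 26.08·350 + 44.83·128 = 15804.76.
Deflator = Nominal/Real × 100 = 25051.94/15804.76 × 100 = 158.509.

158.51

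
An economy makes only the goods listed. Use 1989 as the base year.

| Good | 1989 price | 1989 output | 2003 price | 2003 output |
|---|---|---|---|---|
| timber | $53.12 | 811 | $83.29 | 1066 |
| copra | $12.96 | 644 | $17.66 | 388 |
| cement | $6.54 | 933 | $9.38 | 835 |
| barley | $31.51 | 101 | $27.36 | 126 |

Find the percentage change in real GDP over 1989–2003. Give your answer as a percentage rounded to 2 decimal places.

17.09%

Real GDP 1989 = Nominal GDP 1989 = 53.12·811 + 12.96·644 + 6.54·933 + 31.51·101 = 60710.89.
Real GDP 2003 (at 1989 prices) = 53.12·1066 + 12.96·388 + 6.54·835 + 31.51·126 = 71085.56.
Real growth = 71085.56/60710.89 − 1 = 0.1709.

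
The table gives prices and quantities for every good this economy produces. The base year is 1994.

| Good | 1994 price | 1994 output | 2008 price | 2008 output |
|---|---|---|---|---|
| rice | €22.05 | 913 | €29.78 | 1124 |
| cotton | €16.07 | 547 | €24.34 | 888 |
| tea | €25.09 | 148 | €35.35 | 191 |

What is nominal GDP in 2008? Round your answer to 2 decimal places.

Nominal GDP 2008 = Σ (p_2008 × q_2008) = 29.78·1124 + 24.34·888 + 35.35·191 = 61838.49.

€61838.49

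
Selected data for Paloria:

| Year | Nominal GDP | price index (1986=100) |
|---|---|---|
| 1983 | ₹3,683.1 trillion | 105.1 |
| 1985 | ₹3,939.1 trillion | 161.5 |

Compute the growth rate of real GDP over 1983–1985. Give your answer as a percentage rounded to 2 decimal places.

-30.40%

Deflate each year: 1983 → 3683.1/1.051 = 3504.38; 1985 → 3939.1/1.615 = 2439.07.
So real GDP changed by 2439.07/3504.38 − 1 = -0.3040, i.e. -30.40%.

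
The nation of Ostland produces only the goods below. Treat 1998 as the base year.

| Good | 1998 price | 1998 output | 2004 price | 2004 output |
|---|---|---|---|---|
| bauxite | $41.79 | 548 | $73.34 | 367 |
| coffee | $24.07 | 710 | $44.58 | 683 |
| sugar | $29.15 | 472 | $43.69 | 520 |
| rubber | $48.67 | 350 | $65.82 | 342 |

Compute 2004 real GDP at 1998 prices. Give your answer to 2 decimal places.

Real GDP 2004 = Σ (p_1998 × q_2004) = 41.79·367 + 24.07·683 + 29.15·520 + 48.67·342 = 63579.88.

$63579.88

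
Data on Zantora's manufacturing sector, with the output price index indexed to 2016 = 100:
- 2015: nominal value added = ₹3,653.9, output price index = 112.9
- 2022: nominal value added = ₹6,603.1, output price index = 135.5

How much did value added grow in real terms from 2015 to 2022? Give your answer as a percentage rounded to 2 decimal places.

50.57%

Deflate each year: 2015 → 3653.9/1.129 = 3236.40; 2022 → 6603.1/1.355 = 4873.14.
So real value added changed by 4873.14/3236.40 − 1 = 0.5057, i.e. 50.57%.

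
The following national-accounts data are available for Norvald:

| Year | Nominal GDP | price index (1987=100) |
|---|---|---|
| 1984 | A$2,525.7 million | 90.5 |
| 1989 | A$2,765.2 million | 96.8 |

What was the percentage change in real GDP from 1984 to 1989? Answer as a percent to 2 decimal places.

2.36%

Real GDP 1984 = 2525.7 / 0.905 = 2790.83.
Real GDP 1989 = 2765.2 / 0.968 = 2856.61.
Real growth = 2856.61 / 2790.83 − 1 = 0.0236.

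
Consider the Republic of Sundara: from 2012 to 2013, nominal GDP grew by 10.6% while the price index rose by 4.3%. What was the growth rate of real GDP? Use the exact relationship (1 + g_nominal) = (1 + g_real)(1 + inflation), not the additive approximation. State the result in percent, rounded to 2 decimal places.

6.04%

(1 + g_nom) = (1 + g_real)(1 + π), so g_real = 1.1060 / 1.0430 − 1 = 0.06040.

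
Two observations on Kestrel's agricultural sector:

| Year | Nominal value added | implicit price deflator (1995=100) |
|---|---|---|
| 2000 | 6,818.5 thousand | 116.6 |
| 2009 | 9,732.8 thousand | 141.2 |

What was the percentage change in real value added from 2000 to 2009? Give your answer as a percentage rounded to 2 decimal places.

Real value added 2000 = 6818.5 / 1.166 = 5847.77.
Real value added 2009 = 9732.8 / 1.412 = 6892.92.
Real growth = 6892.92 / 5847.77 − 1 = 0.1787.

17.87%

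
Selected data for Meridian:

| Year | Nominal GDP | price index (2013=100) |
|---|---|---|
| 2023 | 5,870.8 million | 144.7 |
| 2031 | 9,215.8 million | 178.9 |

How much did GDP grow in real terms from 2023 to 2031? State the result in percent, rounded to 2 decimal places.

26.97%

Real GDP 2023 = 5870.8 / 1.447 = 4057.22.
Real GDP 2031 = 9215.8 / 1.789 = 5151.37.
Real growth = 5151.37 / 4057.22 − 1 = 0.2697.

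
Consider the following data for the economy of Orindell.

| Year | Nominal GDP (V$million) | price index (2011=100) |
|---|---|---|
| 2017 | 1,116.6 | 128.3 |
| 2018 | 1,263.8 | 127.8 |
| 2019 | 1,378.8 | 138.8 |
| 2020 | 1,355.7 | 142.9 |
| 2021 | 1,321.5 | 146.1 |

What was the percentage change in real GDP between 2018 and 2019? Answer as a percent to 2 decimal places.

Real GDP 2018 = 1263.8/1.278 = 988.89.
Real GDP 2019 = 1378.8/1.388 = 993.37.
Change = 993.37/988.89 − 1 = 0.0045.

0.45%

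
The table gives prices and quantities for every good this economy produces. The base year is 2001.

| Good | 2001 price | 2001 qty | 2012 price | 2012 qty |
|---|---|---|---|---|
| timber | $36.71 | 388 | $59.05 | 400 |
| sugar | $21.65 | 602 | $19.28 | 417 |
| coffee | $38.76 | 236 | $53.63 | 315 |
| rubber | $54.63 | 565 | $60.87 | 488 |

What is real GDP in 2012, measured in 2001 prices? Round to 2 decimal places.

Real GDP 2012 = Σ (p_2001 × q_2012) = 36.71·400 + 21.65·417 + 38.76·315 + 54.63·488 = 62580.89.

$62580.89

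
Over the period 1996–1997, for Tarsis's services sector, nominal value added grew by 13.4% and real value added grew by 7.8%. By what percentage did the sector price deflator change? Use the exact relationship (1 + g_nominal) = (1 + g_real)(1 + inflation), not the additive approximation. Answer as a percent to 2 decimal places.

(1 + g_nom) = (1 + g_real)(1 + π), so π = 1.1340 / 1.0780 − 1 = 0.05195.

5.19%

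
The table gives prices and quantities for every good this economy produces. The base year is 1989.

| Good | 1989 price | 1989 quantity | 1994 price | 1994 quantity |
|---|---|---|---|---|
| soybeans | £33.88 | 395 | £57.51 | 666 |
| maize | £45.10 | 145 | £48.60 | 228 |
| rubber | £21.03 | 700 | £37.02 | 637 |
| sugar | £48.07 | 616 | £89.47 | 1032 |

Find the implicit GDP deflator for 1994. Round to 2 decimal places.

172.45

Nominal GDP 1994 = 57.51·666 + 48.60·228 + 37.02·637 + 89.47·1032 = 165297.24.
Real GDP 1994 (at 1989 prices) = 33.88·666 + 45.10·228 + 21.03·637 + 48.07·1032 = 95851.23.
Deflator = Nominal/Real × 100 = 165297.24/95851.23 × 100 = 172.452.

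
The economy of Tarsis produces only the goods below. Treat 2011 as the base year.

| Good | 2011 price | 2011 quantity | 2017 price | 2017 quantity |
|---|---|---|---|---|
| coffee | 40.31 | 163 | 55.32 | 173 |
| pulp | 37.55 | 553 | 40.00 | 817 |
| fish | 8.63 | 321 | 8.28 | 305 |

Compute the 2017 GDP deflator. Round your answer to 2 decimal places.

Nominal GDP 2017 = 55.32·173 + 40.00·817 + 8.28·305 = 44775.76.
Real GDP 2017 (at 2011 prices) = 40.31·173 + 37.55·817 + 8.63·305 = 40284.13.
Deflator = Nominal/Real × 100 = 44775.76/40284.13 × 100 = 111.150.

111.15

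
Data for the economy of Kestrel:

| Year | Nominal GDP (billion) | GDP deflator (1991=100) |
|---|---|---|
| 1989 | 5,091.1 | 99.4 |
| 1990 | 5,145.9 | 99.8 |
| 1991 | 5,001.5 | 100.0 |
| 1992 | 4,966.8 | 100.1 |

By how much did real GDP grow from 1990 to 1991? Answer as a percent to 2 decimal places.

-3.00%

Real GDP 1990 = 5145.9/0.998 = 5156.21.
Real GDP 1991 = 5001.5/1.000 = 5001.50.
Change = 5001.50/5156.21 − 1 = -0.0300.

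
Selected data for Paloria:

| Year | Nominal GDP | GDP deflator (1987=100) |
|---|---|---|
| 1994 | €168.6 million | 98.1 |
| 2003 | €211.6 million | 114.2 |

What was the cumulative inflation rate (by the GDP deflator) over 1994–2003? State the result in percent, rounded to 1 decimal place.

Price-level change = 114.2 / 98.1 − 1 = 0.1641.

16.4%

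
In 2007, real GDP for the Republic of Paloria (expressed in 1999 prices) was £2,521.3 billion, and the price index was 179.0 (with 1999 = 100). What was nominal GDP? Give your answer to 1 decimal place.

£4,513.1 billion

Nominal GDP = Real × (price index/100) = 2521.3 × 1.790 = 4513.13.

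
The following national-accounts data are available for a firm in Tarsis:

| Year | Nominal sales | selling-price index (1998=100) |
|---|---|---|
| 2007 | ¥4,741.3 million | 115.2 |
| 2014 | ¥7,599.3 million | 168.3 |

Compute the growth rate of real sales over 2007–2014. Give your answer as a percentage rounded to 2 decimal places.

9.71%

Real sales 2007 = 4741.3 / 1.152 = 4115.71.
Real sales 2014 = 7599.3 / 1.683 = 4515.33.
Real growth = 4515.33 / 4115.71 − 1 = 0.0971.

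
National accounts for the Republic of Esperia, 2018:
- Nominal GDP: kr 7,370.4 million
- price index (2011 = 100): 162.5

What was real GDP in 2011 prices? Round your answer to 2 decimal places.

kr 4,535.63 million

Real GDP = Nominal / (price index/100) = 7370.4 / 1.625 = 4535.63.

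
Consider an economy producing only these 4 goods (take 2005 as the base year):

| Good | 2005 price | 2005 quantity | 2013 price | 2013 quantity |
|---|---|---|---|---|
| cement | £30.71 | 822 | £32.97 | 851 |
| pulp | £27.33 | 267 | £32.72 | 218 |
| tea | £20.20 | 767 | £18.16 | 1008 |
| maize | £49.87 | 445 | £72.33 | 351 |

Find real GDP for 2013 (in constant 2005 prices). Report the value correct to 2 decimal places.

£69958.12

Real GDP 2013 = Σ (p_2005 × q_2013) = 30.71·851 + 27.33·218 + 20.20·1008 + 49.87·351 = 69958.12.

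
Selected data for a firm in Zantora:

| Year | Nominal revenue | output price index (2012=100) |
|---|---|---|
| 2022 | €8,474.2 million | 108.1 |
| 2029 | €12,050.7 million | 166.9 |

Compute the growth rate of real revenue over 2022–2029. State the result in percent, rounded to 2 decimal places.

Deflate each year: 2022 → 8474.2/1.081 = 7839.22; 2029 → 12050.7/1.669 = 7220.31.
So real revenue changed by 7220.31/7839.22 − 1 = -0.0790, i.e. -7.90%.

-7.90%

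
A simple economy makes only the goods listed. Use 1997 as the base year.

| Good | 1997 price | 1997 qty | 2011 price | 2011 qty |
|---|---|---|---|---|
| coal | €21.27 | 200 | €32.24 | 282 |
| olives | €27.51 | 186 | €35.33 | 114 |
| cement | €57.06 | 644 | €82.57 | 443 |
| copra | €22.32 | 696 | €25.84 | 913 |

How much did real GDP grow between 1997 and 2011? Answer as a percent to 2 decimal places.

Real GDP 1997 = Nominal GDP 1997 = 21.27·200 + 27.51·186 + 57.06·644 + 22.32·696 = 61652.22.
Real GDP 2011 (at 1997 prices) = 21.27·282 + 27.51·114 + 57.06·443 + 22.32·913 = 54790.02.
Real growth = 54790.02/61652.22 − 1 = -0.1113.

-11.13%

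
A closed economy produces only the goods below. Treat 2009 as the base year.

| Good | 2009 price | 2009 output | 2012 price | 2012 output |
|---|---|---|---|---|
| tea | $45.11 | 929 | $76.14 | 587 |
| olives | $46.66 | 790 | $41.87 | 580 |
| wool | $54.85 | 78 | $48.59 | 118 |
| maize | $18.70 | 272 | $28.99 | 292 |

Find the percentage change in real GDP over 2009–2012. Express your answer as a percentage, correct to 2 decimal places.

-25.71%

Real GDP 2009 = Nominal GDP 2009 = 45.11·929 + 46.66·790 + 54.85·78 + 18.70·272 = 88133.29.
Real GDP 2012 (at 2009 prices) = 45.11·587 + 46.66·580 + 54.85·118 + 18.70·292 = 65475.07.
Real growth = 65475.07/88133.29 − 1 = -0.2571.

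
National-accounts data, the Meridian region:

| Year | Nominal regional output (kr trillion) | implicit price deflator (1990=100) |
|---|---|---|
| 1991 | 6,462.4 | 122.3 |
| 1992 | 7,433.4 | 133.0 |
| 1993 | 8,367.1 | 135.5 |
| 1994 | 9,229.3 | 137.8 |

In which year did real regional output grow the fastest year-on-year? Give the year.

1993

1992: real = 7433.4/1.330 = 5589.02; growth vs 1991 (5284.06) = 5.77%.
1993: real = 8367.1/1.355 = 6174.98; growth vs 1992 (5589.02) = 10.48%.
1994: real = 9229.3/1.378 = 6697.61; growth vs 1993 (6174.98) = 8.46%.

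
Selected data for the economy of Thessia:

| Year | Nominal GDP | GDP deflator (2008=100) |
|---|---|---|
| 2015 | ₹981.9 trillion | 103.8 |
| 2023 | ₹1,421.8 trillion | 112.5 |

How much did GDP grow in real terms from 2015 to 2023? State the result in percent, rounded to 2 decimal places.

33.60%

Real GDP 2015 = 981.9 / 1.038 = 945.95.
Real GDP 2023 = 1421.8 / 1.125 = 1263.82.
Real growth = 1263.82 / 945.95 − 1 = 0.3360.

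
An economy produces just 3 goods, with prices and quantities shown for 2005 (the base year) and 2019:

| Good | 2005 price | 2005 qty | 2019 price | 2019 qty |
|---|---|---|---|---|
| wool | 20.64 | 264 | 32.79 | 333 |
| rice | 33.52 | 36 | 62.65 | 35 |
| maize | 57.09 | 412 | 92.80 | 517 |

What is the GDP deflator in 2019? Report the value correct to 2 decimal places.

162.64

Nominal GDP 2019 = 32.79·333 + 62.65·35 + 92.80·517 = 61089.42.
Real GDP 2019 (at 2005 prices) = 20.64·333 + 33.52·35 + 57.09·517 = 37561.85.
Deflator = Nominal/Real × 100 = 61089.42/37561.85 × 100 = 162.637.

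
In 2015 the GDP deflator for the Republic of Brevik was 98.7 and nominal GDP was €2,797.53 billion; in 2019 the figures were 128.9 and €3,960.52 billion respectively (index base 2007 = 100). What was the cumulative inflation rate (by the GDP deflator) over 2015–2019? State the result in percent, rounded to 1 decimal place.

30.6%

Price-level change = 128.9 / 98.7 − 1 = 0.3060.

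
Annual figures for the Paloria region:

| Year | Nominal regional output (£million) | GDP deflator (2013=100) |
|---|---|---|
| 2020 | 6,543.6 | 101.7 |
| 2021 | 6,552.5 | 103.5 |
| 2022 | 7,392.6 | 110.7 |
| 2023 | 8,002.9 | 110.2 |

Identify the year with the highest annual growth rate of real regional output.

2023

2021: real = 6552.5/1.035 = 6330.92; growth vs 2020 (6434.22) = -1.61%.
2022: real = 7392.6/1.107 = 6678.05; growth vs 2021 (6330.92) = 5.48%.
2023: real = 8002.9/1.102 = 7262.16; growth vs 2022 (6678.05) = 8.75%.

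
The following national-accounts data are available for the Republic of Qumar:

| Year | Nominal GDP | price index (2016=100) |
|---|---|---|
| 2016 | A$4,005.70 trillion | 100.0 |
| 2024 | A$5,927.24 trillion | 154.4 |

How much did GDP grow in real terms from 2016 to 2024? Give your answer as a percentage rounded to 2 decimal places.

Real GDP 2016 = 4005.70 / 1.000 = 4005.70.
Real GDP 2024 = 5927.24 / 1.544 = 3838.89.
Real growth = 3838.89 / 4005.70 − 1 = -0.0416.

-4.16%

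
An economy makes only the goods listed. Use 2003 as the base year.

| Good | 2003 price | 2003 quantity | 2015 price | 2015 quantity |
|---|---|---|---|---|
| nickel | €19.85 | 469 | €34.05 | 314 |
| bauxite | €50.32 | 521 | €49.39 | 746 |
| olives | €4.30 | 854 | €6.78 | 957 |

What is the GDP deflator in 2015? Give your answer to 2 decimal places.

112.82

Nominal GDP 2015 = 34.05·314 + 49.39·746 + 6.78·957 = 54025.10.
Real GDP 2015 (at 2003 prices) = 19.85·314 + 50.32·746 + 4.30·957 = 47886.72.
Deflator = Nominal/Real × 100 = 54025.10/47886.72 × 100 = 112.819.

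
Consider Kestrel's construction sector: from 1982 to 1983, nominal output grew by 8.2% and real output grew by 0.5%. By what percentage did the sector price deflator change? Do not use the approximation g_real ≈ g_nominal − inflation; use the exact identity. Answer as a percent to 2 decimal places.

(1 + g_nom) = (1 + g_real)(1 + π), so π = 1.0820 / 1.0050 − 1 = 0.07662.

7.66%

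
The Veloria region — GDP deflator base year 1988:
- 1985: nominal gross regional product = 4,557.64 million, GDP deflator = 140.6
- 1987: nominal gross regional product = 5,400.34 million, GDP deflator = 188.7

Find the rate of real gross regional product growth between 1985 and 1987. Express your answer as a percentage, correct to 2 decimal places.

-11.71%

Real gross regional product 1985 = 4557.64 / 1.406 = 3241.56.
Real gross regional product 1987 = 5400.34 / 1.887 = 2861.87.
Real growth = 2861.87 / 3241.56 − 1 = -0.1171.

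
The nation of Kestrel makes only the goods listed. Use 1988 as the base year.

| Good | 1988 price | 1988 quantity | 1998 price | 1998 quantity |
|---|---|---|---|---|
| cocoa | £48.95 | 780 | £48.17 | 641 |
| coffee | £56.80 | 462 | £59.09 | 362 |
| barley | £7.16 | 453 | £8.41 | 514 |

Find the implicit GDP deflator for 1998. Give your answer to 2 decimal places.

101.75

Nominal GDP 1998 = 48.17·641 + 59.09·362 + 8.41·514 = 56590.29.
Real GDP 1998 (at 1988 prices) = 48.95·641 + 56.80·362 + 7.16·514 = 55618.79.
Deflator = Nominal/Real × 100 = 56590.29/55618.79 × 100 = 101.747.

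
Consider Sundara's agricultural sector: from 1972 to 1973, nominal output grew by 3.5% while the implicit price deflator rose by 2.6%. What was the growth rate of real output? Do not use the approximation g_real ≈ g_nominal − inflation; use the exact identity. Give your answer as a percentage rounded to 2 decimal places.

(1 + g_nom) = (1 + g_real)(1 + π), so g_real = 1.0350 / 1.0260 − 1 = 0.00877.

0.88%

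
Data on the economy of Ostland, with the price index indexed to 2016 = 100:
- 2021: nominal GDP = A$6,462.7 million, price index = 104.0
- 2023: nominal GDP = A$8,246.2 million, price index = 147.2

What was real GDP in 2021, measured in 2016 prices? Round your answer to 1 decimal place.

A$6,214.1 million

Real GDP = Nominal / (price index/100) = 6462.7 / 1.040 = 6214.13.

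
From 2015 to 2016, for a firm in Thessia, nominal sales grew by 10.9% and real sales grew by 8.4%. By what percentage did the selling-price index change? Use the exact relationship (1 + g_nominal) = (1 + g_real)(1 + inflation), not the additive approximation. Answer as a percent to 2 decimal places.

(1 + g_nom) = (1 + g_real)(1 + π), so π = 1.1090 / 1.0840 − 1 = 0.02306.

2.31%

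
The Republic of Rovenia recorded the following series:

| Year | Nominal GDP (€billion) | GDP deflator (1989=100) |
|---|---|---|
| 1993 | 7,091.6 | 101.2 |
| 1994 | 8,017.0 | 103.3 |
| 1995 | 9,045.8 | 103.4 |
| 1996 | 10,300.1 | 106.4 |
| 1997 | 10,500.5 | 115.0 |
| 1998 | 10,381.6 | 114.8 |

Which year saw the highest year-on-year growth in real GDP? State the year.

1995

1994: real = 8017.0/1.033 = 7760.89; growth vs 1993 (7007.51) = 10.75%.
1995: real = 9045.8/1.034 = 8748.36; growth vs 1994 (7760.89) = 12.72%.
1996: real = 10300.1/1.064 = 9680.55; growth vs 1995 (8748.36) = 10.66%.
1997: real = 10500.5/1.150 = 9130.87; growth vs 1996 (9680.55) = -5.68%.
1998: real = 10381.6/1.148 = 9043.21; growth vs 1997 (9130.87) = -0.96%.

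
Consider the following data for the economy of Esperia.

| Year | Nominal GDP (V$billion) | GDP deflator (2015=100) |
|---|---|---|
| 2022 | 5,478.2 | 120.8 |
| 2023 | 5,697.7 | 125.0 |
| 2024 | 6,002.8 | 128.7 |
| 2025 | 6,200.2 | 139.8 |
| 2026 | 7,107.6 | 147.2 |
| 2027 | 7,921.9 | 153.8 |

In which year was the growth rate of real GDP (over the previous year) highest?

2023: real = 5697.7/1.250 = 4558.16; growth vs 2022 (4534.93) = 0.51%.
2024: real = 6002.8/1.287 = 4664.18; growth vs 2023 (4558.16) = 2.33%.
2025: real = 6200.2/1.398 = 4435.05; growth vs 2024 (4664.18) = -4.91%.
2026: real = 7107.6/1.472 = 4828.53; growth vs 2025 (4435.05) = 8.87%.
2027: real = 7921.9/1.538 = 5150.78; growth vs 2026 (4828.53) = 6.67%.

2026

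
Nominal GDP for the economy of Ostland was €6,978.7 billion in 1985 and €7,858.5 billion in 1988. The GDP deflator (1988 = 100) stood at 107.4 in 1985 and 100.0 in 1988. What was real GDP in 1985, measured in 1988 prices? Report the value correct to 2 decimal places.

€6,497.86 billion

Real GDP = Nominal / (GDP deflator/100) = 6978.7 / 1.074 = 6497.86.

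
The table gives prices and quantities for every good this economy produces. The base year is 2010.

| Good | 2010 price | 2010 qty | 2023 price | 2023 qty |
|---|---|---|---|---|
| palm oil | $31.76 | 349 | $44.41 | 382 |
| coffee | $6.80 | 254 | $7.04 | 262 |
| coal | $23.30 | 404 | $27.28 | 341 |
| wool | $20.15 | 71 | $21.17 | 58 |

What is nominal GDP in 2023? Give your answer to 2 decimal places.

Nominal GDP 2023 = Σ (p_2023 × q_2023) = 44.41·382 + 7.04·262 + 27.28·341 + 21.17·58 = 29339.44.

$29339.44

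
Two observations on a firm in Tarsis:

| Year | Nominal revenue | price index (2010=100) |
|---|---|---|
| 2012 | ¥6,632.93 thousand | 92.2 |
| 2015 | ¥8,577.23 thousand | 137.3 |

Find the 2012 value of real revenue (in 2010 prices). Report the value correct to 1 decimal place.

Real revenue = Nominal / (price index/100) = 6632.93 / 0.922 = 7194.07.

¥7,194.1 thousand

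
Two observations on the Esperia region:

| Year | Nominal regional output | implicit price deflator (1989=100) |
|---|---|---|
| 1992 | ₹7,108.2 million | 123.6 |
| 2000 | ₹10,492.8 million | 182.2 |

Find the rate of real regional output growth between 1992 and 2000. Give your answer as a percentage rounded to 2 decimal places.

0.14%

Real regional output 1992 = 7108.2 / 1.236 = 5750.97.
Real regional output 2000 = 10492.8 / 1.822 = 5758.95.
Real growth = 5758.95 / 5750.97 − 1 = 0.0014.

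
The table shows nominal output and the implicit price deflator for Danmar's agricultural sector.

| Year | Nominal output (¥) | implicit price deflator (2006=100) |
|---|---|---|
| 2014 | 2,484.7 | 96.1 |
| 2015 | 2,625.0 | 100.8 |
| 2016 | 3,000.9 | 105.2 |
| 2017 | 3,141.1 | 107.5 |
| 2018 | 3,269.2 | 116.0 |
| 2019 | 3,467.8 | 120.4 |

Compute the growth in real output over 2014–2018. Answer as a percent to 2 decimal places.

9.00%

Real output 2014 = 2484.7/0.961 = 2585.54.
Real output 2018 = 3269.2/1.160 = 2818.28.
Change = 2818.28/2585.54 − 1 = 0.0900.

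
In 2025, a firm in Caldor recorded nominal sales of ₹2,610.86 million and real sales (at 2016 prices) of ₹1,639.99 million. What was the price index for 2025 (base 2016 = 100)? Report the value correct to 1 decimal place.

price index = (Nominal / Real) × 100 = 2610.86 / 1639.99 × 100 = 159.20.

159.2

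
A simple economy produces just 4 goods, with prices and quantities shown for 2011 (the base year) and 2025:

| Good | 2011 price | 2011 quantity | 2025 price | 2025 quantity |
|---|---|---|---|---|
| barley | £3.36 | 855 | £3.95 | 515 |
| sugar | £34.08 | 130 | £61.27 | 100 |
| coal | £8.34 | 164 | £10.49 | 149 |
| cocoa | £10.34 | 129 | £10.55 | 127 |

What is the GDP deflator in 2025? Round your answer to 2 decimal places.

Nominal GDP 2025 = 3.95·515 + 61.27·100 + 10.49·149 + 10.55·127 = 11064.11.
Real GDP 2025 (at 2011 prices) = 3.36·515 + 34.08·100 + 8.34·149 + 10.34·127 = 7694.24.
Deflator = Nominal/Real × 100 = 11064.11/7694.24 × 100 = 143.797.

143.80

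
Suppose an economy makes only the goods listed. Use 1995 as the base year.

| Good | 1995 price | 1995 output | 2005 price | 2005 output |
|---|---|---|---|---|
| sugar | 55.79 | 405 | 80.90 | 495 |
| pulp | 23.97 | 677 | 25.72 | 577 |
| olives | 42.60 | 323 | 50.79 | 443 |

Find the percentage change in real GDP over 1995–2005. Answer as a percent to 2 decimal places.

14.71%

Real GDP 1995 = Nominal GDP 1995 = 55.79·405 + 23.97·677 + 42.60·323 = 52582.44.
Real GDP 2005 (at 1995 prices) = 55.79·495 + 23.97·577 + 42.60·443 = 60318.54.
Real growth = 60318.54/52582.44 − 1 = 0.1471.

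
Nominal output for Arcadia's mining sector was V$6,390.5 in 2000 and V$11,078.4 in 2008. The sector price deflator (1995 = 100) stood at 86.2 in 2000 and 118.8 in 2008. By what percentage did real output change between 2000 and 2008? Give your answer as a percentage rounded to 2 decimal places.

25.79%

Deflate each year: 2000 → 6390.5/0.862 = 7413.57; 2008 → 11078.4/1.188 = 9325.25.
So real output changed by 9325.25/7413.57 − 1 = 0.2579, i.e. 25.79%.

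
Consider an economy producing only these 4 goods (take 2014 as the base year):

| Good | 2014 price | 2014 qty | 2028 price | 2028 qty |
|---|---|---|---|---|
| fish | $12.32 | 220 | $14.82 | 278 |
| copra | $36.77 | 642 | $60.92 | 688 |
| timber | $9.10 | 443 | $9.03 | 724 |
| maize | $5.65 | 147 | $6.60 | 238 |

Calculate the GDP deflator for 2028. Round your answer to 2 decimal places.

Nominal GDP 2028 = 14.82·278 + 60.92·688 + 9.03·724 + 6.60·238 = 54141.44.
Real GDP 2028 (at 2014 prices) = 12.32·278 + 36.77·688 + 9.10·724 + 5.65·238 = 36655.82.
Deflator = Nominal/Real × 100 = 54141.44/36655.82 × 100 = 147.702.

147.70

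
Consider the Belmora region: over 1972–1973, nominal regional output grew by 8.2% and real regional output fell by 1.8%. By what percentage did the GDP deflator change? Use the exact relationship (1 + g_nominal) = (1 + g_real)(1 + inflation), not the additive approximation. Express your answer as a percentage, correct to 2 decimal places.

10.18%

(1 + g_nom) = (1 + g_real)(1 + π), so π = 1.0820 / 0.9820 − 1 = 0.10183.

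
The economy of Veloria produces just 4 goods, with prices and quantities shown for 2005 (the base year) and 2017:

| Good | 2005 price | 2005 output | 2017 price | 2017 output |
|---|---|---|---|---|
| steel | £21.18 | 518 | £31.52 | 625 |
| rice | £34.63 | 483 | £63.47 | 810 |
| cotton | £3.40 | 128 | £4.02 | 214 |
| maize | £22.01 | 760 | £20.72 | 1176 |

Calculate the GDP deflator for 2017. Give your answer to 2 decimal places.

Nominal GDP 2017 = 31.52·625 + 63.47·810 + 4.02·214 + 20.72·1176 = 96337.70.
Real GDP 2017 (at 2005 prices) = 21.18·625 + 34.63·810 + 3.40·214 + 22.01·1176 = 67899.16.
Deflator = Nominal/Real × 100 = 96337.70/67899.16 × 100 = 141.883.

141.88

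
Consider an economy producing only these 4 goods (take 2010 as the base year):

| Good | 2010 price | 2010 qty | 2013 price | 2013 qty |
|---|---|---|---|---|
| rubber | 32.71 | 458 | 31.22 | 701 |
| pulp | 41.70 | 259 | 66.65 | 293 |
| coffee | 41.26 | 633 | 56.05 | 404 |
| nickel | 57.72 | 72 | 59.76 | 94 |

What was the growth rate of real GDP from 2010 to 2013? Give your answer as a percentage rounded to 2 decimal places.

2.12%

Real GDP 2010 = Nominal GDP 2010 = 32.71·458 + 41.70·259 + 41.26·633 + 57.72·72 = 56054.90.
Real GDP 2013 (at 2010 prices) = 32.71·701 + 41.70·293 + 41.26·404 + 57.72·94 = 57242.53.
Real growth = 57242.53/56054.90 − 1 = 0.0212.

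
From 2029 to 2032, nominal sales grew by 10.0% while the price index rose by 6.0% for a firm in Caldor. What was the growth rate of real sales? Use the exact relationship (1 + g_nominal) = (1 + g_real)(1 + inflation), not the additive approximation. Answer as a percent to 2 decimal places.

3.77%

(1 + g_nom) = (1 + g_real)(1 + π), so g_real = 1.1000 / 1.0600 − 1 = 0.03774.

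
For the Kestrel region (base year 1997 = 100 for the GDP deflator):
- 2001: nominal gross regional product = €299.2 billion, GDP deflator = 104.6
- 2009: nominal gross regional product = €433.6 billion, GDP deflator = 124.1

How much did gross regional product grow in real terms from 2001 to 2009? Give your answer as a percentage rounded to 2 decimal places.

Real gross regional product 2001 = 299.2 / 1.046 = 286.04.
Real gross regional product 2009 = 433.6 / 1.241 = 349.40.
Real growth = 349.40 / 286.04 − 1 = 0.2215.

22.15%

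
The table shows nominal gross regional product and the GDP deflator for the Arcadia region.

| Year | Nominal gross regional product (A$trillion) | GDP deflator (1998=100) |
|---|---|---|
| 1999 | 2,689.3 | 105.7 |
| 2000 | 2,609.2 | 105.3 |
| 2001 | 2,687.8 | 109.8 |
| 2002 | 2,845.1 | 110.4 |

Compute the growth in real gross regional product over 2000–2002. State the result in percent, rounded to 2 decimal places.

4.00%

Real gross regional product 2000 = 2609.2/1.053 = 2477.87.
Real gross regional product 2002 = 2845.1/1.104 = 2577.08.
Change = 2577.08/2477.87 − 1 = 0.0400.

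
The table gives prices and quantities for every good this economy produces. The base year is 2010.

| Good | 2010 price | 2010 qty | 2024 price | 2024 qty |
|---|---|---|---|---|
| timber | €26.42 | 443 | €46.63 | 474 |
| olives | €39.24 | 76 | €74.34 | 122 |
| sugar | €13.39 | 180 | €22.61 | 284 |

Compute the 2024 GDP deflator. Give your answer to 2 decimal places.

178.06

Nominal GDP 2024 = 46.63·474 + 74.34·122 + 22.61·284 = 37593.34.
Real GDP 2024 (at 2010 prices) = 26.42·474 + 39.24·122 + 13.39·284 = 21113.12.
Deflator = Nominal/Real × 100 = 37593.34/21113.12 × 100 = 178.057.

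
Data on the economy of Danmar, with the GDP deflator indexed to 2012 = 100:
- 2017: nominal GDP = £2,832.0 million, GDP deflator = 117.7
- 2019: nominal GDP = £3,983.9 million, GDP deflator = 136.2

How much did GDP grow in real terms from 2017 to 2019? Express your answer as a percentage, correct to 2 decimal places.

Real GDP 2017 = 2832.0 / 1.177 = 2406.12.
Real GDP 2019 = 3983.9 / 1.362 = 2925.04.
Real growth = 2925.04 / 2406.12 − 1 = 0.2157.

21.57%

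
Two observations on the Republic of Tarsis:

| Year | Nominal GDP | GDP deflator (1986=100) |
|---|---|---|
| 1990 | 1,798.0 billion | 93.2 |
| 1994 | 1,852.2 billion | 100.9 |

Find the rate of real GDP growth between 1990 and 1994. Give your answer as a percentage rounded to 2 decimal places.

-4.85%

Deflate each year: 1990 → 1798.0/0.932 = 1929.18; 1994 → 1852.2/1.009 = 1835.68.
So real GDP changed by 1835.68/1929.18 − 1 = -0.0485, i.e. -4.85%.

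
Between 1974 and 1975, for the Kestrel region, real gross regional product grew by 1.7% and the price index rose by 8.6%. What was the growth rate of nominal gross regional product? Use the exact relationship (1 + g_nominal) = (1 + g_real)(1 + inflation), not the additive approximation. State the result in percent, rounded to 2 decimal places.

(1 + g_nom) = (1 + g_real)(1 + π) = 1.0170 × 1.0860 = 1.10446.

10.45%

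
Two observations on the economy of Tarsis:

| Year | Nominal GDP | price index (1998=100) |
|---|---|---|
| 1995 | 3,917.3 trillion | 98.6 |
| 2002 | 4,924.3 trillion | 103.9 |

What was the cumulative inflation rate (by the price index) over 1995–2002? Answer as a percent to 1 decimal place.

5.4%

Price-level change = 103.9 / 98.6 − 1 = 0.0538.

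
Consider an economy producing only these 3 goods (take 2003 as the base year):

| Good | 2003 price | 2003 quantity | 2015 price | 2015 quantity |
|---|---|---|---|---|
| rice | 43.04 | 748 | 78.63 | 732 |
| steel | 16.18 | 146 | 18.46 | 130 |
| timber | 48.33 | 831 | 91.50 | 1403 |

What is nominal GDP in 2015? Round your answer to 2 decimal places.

Nominal GDP 2015 = Σ (p_2015 × q_2015) = 78.63·732 + 18.46·130 + 91.50·1403 = 188331.46.

188331.46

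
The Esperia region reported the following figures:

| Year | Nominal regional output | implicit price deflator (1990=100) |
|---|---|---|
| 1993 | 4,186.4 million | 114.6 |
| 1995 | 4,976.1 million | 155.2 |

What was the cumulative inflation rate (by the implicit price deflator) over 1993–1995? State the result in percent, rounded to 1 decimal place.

Price-level change = 155.2 / 114.6 − 1 = 0.3543.

35.4%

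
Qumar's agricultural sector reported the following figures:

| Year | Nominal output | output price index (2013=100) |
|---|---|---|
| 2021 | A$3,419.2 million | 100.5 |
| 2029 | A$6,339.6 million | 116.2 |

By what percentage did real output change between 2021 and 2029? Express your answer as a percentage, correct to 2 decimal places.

60.36%

Deflate each year: 2021 → 3419.2/1.005 = 3402.19; 2029 → 6339.6/1.162 = 5455.77.
So real output changed by 5455.77/3402.19 − 1 = 0.6036, i.e. 60.36%.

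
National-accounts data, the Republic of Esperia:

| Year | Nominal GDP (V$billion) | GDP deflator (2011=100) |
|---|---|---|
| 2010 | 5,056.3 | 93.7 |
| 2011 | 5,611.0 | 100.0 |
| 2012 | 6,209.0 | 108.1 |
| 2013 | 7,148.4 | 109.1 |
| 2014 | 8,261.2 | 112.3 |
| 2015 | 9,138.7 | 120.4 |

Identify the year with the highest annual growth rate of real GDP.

2011: real = 5611.0/1.000 = 5611.00; growth vs 2010 (5396.26) = 3.98%.
2012: real = 6209.0/1.081 = 5743.76; growth vs 2011 (5611.00) = 2.37%.
2013: real = 7148.4/1.091 = 6552.15; growth vs 2012 (5743.76) = 14.07%.
2014: real = 8261.2/1.123 = 7356.37; growth vs 2013 (6552.15) = 12.27%.
2015: real = 9138.7/1.204 = 7590.28; growth vs 2014 (7356.37) = 3.18%.

2013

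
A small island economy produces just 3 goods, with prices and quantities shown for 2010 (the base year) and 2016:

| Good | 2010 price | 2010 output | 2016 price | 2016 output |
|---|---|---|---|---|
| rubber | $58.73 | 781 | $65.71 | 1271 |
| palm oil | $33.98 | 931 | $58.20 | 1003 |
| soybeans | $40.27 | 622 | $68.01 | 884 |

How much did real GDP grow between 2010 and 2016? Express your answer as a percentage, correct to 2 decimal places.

Real GDP 2010 = Nominal GDP 2010 = 58.73·781 + 33.98·931 + 40.27·622 = 102551.45.
Real GDP 2016 (at 2010 prices) = 58.73·1271 + 33.98·1003 + 40.27·884 = 144326.45.
Real growth = 144326.45/102551.45 − 1 = 0.4074.

40.74%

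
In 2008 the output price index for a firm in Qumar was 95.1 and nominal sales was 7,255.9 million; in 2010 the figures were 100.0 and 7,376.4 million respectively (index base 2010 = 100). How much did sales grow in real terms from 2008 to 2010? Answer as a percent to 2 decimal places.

-3.32%

Deflate each year: 2008 → 7255.9/0.951 = 7629.76; 2010 → 7376.4/1.000 = 7376.40.
So real sales changed by 7376.40/7629.76 − 1 = -0.0332, i.e. -3.32%.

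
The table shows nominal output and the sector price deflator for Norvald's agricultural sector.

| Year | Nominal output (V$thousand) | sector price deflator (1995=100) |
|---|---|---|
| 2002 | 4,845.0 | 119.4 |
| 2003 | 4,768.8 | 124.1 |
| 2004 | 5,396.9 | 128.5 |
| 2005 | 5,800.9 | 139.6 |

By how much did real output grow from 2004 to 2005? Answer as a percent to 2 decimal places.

Real output 2004 = 5396.9/1.285 = 4199.92.
Real output 2005 = 5800.9/1.396 = 4155.37.
Change = 4155.37/4199.92 − 1 = -0.0106.

-1.06%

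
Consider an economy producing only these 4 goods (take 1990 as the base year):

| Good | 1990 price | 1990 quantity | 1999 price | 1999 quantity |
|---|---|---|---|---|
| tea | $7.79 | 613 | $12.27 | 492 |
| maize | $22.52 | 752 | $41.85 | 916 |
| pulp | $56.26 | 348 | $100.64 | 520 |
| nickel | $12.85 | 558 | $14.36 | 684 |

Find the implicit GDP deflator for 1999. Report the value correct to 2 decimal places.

Nominal GDP 1999 = 12.27·492 + 41.85·916 + 100.64·520 + 14.36·684 = 106526.48.
Real GDP 1999 (at 1990 prices) = 7.79·492 + 22.52·916 + 56.26·520 + 12.85·684 = 62505.60.
Deflator = Nominal/Real × 100 = 106526.48/62505.60 × 100 = 170.427.

170.43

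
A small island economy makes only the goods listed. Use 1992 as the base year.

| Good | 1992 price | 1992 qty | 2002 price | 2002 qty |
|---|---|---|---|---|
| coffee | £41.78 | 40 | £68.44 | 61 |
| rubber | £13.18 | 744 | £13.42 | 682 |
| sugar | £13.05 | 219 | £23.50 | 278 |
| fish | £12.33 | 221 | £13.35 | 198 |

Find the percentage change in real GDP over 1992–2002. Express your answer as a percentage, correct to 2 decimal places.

3.20%

Real GDP 1992 = Nominal GDP 1992 = 41.78·40 + 13.18·744 + 13.05·219 + 12.33·221 = 17060.00.
Real GDP 2002 (at 1992 prices) = 41.78·61 + 13.18·682 + 13.05·278 + 12.33·198 = 17606.58.
Real growth = 17606.58/17060.00 − 1 = 0.0320.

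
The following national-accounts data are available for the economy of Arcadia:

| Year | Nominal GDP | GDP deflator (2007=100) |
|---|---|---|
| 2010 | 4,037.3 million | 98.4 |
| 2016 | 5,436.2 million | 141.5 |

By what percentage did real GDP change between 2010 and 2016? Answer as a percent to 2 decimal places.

-6.36%

Real GDP 2010 = 4037.3 / 0.984 = 4102.95.
Real GDP 2016 = 5436.2 / 1.415 = 3841.84.
Real growth = 3841.84 / 4102.95 − 1 = -0.0636.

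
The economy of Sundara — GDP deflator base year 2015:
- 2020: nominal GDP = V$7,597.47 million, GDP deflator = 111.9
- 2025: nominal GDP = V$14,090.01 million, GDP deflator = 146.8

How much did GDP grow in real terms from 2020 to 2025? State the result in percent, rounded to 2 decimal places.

Real GDP 2020 = 7597.47 / 1.119 = 6789.52.
Real GDP 2025 = 14090.01 / 1.468 = 9598.10.
Real growth = 9598.10 / 6789.52 − 1 = 0.4137.

41.37%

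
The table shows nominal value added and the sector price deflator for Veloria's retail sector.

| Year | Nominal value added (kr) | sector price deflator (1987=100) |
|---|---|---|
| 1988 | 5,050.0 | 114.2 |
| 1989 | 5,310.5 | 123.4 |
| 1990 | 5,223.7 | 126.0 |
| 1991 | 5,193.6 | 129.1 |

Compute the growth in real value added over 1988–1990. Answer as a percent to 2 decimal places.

-6.25%

Real value added 1988 = 5050.0/1.142 = 4422.07.
Real value added 1990 = 5223.7/1.260 = 4145.79.
Change = 4145.79/4422.07 − 1 = -0.0625.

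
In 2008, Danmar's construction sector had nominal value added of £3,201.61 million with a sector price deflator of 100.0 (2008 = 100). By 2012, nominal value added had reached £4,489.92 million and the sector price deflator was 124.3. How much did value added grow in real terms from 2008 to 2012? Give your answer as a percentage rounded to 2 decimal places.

12.82%

Real value added 2008 = 3201.61 / 1.000 = 3201.61.
Real value added 2012 = 4489.92 / 1.243 = 3612.16.
Real growth = 3612.16 / 3201.61 − 1 = 0.1282.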